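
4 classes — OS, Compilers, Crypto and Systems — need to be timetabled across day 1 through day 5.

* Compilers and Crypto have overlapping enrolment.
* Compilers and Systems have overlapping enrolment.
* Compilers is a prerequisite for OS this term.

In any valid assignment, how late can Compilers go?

day 4

Downstream work caps Compilers at day 4.
Compilers at day 4 is achievable: OS=day 5; Crypto=day 1; Compilers=day 4; Systems=day 1.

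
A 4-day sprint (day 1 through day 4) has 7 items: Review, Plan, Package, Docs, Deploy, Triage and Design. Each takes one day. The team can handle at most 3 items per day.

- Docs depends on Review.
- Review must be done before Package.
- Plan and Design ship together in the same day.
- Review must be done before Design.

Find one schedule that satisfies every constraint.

Review -> day 1, Docs -> day 2, Deploy -> day 1, Triage -> day 1, Package -> day 2, Design -> day 3, Plan -> day 3

Checking: Review(day 1) before Package(day 2); Review(day 1) before Docs(day 2); Review(day 1) before Design(day 3); Plan = Design = day 3; max 3 per day (cap 3).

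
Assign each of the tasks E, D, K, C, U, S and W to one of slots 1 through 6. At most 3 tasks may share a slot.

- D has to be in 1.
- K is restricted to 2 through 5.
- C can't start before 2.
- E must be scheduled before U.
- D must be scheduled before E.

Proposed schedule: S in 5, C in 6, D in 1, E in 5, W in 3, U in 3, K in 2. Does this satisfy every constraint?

At most 3 tasks may share a slot — holds.
D must be scheduled before E — holds.
C can't start before 2 — holds.
K is restricted to 2 through 5 — holds.
E must be scheduled before U — violated.
D has to be in 1 — holds.

No — it violates: E must be scheduled before U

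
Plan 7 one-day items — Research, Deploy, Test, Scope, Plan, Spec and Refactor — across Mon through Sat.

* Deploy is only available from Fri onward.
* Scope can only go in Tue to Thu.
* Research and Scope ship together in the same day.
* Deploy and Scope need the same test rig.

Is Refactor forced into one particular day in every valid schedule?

Refactor can be Mon (e.g. Deploy in Fri, Test in Mon, Research in Tue, Refactor in Mon, Plan in Mon, Spec in Mon, Scope in Tue) or Tue (e.g. Plan -> Mon, Test -> Mon, Deploy -> Fri, Research -> Tue, Refactor -> Tue, Scope -> Tue, Spec -> Mon).

No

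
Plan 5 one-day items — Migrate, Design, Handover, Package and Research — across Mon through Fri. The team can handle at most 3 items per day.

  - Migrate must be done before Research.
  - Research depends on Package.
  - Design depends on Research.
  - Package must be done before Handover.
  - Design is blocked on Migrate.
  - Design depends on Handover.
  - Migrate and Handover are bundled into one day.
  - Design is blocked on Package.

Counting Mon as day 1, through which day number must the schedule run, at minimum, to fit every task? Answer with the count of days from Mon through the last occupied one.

4

The precedence chain requires at least 4 distinct days.
With at most 3 per day and 5 tasks, at least 2 days are needed.
4 works (last occupied day: Thu): for example Migrate=Tue; Design=Thu; Handover=Tue; Package=Mon; Research=Wed.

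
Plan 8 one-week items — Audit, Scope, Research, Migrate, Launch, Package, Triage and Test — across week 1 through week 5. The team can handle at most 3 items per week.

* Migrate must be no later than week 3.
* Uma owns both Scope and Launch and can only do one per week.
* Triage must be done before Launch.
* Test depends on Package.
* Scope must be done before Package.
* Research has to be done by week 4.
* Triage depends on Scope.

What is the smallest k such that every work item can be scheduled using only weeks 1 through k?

The precedence chain requires at least 3 distinct weeks.
With at most 3 per week and 8 work items, at least 3 weeks are needed.
3 works (last occupied week: week 3): for example Triage -> week 2; Scope -> week 1; Launch -> week 3; Research -> week 1; Test -> week 3; Package -> week 2; Migrate -> week 2; Audit -> week 1.

3 weeks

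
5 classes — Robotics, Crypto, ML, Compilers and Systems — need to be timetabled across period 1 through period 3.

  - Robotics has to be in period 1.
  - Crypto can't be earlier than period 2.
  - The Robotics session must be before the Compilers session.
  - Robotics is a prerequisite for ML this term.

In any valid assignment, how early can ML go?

Precedence pushes ML to at least period 2.
ML at period 2 is achievable: Crypto -> period 2; Compilers -> period 2; ML -> period 2; Robotics -> period 1; Systems -> period 1.

period 2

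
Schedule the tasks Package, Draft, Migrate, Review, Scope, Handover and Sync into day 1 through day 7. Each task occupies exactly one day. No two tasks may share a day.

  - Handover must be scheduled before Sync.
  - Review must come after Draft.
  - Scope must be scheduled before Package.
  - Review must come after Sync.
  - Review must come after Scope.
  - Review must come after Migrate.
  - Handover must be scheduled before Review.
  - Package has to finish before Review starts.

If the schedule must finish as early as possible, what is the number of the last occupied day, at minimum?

The precedence chain requires at least 3 distinct days.
With at most 1 per day and 7 tasks, at least 7 days are needed.
7 works (last occupied day: day 7): for example Draft=day 5; Handover=day 3; Sync=day 4; Migrate=day 6; Package=day 2; Scope=day 1; Review=day 7.

day 7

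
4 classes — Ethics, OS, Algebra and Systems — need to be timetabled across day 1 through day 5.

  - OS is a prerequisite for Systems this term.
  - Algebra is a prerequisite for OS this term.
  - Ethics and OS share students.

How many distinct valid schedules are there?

Splitting on Ethics: it can be day 1 (10), day 2 (7), day 3 (6), day 4 (7), day 5 (10). Listing each branch's schedules as (OS, Algebra, Systems) by day number:
Ethics=day 1: (2,1,3) (2,1,4) (2,1,5) (3,1,4) (3,1,5) (3,2,4) (3,2,5) (4,1,5) (4,2,5) (4,3,5) — 10.
Ethics=day 2: (3,1,4) (3,1,5) (3,2,4) (3,2,5) (4,1,5) (4,2,5) (4,3,5) — 7.
Ethics=day 3: (2,1,3) (2,1,4) (2,1,5) (4,1,5) (4,2,5) (4,3,5) — 6.
Ethics=day 4: (2,1,3) (2,1,4) (2,1,5) (3,1,4) (3,1,5) (3,2,4) (3,2,5) — 7.
Ethics=day 5: (2,1,3) (2,1,4) (2,1,5) (3,1,4) (3,1,5) (3,2,4) (3,2,5) (4,1,5) (4,2,5) (4,3,5) — 10.
Summing: 10 + 7 + 6 + 7 + 10 = 40.

40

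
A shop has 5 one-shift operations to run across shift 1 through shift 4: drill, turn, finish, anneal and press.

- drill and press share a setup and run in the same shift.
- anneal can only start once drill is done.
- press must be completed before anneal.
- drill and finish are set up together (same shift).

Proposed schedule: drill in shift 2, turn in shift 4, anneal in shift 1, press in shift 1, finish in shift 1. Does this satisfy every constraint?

No. anneal can only start once drill is done is not satisfied.

drill and press share a setup and run in the same shift — violated.
press must be completed before anneal — violated.
anneal can only start once drill is done — violated.
drill and finish are set up together (same shift) — violated.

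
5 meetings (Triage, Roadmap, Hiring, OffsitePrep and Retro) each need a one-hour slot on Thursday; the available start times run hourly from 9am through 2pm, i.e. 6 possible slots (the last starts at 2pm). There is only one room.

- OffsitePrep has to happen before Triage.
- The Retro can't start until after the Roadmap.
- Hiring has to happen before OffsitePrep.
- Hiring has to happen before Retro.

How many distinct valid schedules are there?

Splitting on Triage: it can be 11am (3), 12pm (9), 1pm (17), 2pm (25). Listing each branch's schedules as (Roadmap, Hiring, OffsitePrep, Retro):
Triage=11am: (12pm,9am,10am,1pm) (12pm,9am,10am,2pm) (1pm,9am,10am,2pm) — 3.
Triage=12pm: (9am,10am,11am,1pm) (9am,10am,11am,2pm) (10am,9am,11am,1pm) (10am,9am,11am,2pm) (11am,9am,10am,1pm) (11am,9am,10am,2pm) (1pm,9am,10am,2pm) (1pm,9am,11am,2pm) (1pm,10am,11am,2pm) — 9.
Triage=1pm: (9am,10am,11am,12pm) (9am,10am,11am,2pm) (9am,10am,12pm,11am) (9am,10am,12pm,2pm) (9am,11am,12pm,2pm) (10am,9am,11am,12pm) (10am,9am,11am,2pm) (10am,9am,12pm,11am) (10am,9am,12pm,2pm) (10am,11am,12pm,2pm) (11am,9am,10am,12pm) (11am,9am,10am,2pm) (11am,9am,12pm,2pm) (11am,10am,12pm,2pm) (12pm,9am,10am,2pm) (12pm,9am,11am,2pm) (12pm,10am,11am,2pm) — 17.
Triage=2pm: (9am,10am,11am,12pm) (9am,10am,11am,1pm) (9am,10am,12pm,11am) (9am,10am,12pm,1pm) (9am,10am,1pm,11am) (9am,10am,1pm,12pm) (9am,11am,12pm,1pm) (9am,11am,1pm,12pm) (10am,9am,11am,12pm) (10am,9am,11am,1pm) (10am,9am,12pm,11am) (10am,9am,12pm,1pm) (10am,9am,1pm,11am) (10am,9am,1pm,12pm) (10am,11am,12pm,1pm) (10am,11am,1pm,12pm) (11am,9am,10am,12pm) (11am,9am,10am,1pm) (11am,9am,12pm,1pm) (11am,9am,1pm,12pm) (11am,10am,12pm,1pm) (11am,10am,1pm,12pm) (12pm,9am,10am,1pm) (12pm,9am,11am,1pm) (12pm,10am,11am,1pm) — 25.
Summing: 3 + 9 + 17 + 25 = 54.

54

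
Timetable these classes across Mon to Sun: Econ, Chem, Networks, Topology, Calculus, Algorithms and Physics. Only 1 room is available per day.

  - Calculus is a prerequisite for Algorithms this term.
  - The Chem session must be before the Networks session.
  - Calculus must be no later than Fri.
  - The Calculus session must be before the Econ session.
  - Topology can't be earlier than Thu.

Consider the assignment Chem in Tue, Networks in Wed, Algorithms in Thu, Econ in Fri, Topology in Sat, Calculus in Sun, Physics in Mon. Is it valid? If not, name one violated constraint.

Invalid. Calculus is a prerequisite for Algorithms this term.

The Calculus session must be before the Econ session — violated.
Only 1 room is available per day — holds.
Calculus must be no later than Fri — violated.
Topology can't be earlier than Thu — holds.
Calculus is a prerequisite for Algorithms this term — violated.
The Chem session must be before the Networks session — holds.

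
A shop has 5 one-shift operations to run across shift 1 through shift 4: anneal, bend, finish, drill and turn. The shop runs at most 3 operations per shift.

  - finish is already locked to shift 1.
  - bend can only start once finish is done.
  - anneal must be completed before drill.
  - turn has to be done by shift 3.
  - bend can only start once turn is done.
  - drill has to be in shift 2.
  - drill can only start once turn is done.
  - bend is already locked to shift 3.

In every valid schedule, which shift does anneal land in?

shift 1

Downstream work caps anneal at shift 1.
So anneal is pinned to shift 1.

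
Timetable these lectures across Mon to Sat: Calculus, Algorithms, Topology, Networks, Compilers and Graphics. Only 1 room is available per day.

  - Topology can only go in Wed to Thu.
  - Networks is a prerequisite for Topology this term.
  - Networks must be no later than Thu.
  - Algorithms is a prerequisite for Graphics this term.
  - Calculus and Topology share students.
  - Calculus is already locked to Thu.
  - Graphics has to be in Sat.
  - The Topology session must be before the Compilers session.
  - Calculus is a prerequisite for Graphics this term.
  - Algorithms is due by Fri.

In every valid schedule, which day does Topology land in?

Wed

Topology's window is Wed–Thu.
Calculus is fixed at Thu, and Topology can't share a day with Calculus.
So Topology must be Wed.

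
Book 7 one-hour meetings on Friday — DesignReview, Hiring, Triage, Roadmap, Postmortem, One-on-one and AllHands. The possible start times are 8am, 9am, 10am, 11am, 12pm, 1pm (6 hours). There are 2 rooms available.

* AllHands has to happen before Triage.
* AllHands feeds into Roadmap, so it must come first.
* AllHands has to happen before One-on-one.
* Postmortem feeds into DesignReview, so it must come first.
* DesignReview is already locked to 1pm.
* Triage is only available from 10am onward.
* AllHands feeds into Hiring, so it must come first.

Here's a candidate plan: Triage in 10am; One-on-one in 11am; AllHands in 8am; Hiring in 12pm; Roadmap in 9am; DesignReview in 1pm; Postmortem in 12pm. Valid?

AllHands has to happen before One-on-one — holds.
There are 2 rooms available — holds.
DesignReview is already locked to 1pm — holds.
Postmortem feeds into DesignReview, so it must come first — holds.
AllHands feeds into Roadmap, so it must come first — holds.
AllHands has to happen before Triage — holds.
AllHands feeds into Hiring, so it must come first — holds.
Triage is only available from 10am onward — holds.

Valid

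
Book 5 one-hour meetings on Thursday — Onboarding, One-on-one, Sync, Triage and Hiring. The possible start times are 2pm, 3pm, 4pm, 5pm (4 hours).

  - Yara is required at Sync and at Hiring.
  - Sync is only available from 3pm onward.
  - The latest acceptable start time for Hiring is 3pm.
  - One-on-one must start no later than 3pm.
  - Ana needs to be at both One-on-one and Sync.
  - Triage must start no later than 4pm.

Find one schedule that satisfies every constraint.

Onboarding=2pm, Sync=3pm, Triage=2pm, One-on-one=2pm, Hiring=2pm

Checking: Sync(3pm) != Hiring(2pm); One-on-one(2pm) != Sync(3pm); Triage=2pm in [2pm,4pm]; Hiring=2pm in [2pm,3pm]; Sync=3pm in [3pm,5pm]; One-on-one=2pm in [2pm,3pm].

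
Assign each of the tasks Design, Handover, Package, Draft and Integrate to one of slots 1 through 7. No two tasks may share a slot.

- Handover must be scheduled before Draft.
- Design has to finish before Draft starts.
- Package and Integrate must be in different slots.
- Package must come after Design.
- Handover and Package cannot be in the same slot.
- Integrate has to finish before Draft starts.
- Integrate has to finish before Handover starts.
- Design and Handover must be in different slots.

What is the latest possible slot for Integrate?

Downstream work caps Integrate at 5.
Integrate at 5 is achievable: Integrate in 5, Draft in 7, Handover in 6, Design in 1, Package in 2.

5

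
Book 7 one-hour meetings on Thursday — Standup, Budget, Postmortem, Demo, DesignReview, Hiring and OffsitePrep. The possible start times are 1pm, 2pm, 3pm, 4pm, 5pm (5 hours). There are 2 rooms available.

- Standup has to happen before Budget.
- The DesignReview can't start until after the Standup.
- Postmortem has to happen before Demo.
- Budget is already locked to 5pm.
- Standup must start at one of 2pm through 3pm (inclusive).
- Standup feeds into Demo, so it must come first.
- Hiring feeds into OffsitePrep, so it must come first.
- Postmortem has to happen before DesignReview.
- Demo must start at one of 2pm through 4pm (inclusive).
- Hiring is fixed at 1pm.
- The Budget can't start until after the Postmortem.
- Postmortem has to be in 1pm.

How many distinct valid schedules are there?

26

Splitting on Standup: it can be 2pm (20), 3pm (6). Listing each branch's schedules as (Budget, Postmortem, Demo, DesignReview, Hiring, OffsitePrep):
Standup=2pm: (5pm,1pm,3pm,3pm,1pm,2pm) (5pm,1pm,3pm,3pm,1pm,4pm) (5pm,1pm,3pm,3pm,1pm,5pm) (5pm,1pm,3pm,4pm,1pm,2pm) (5pm,1pm,3pm,4pm,1pm,3pm) (5pm,1pm,3pm,4pm,1pm,4pm) (5pm,1pm,3pm,4pm,1pm,5pm) (5pm,1pm,3pm,5pm,1pm,2pm) (5pm,1pm,3pm,5pm,1pm,3pm) (5pm,1pm,3pm,5pm,1pm,4pm) (5pm,1pm,4pm,3pm,1pm,2pm) (5pm,1pm,4pm,3pm,1pm,3pm) (5pm,1pm,4pm,3pm,1pm,4pm) (5pm,1pm,4pm,3pm,1pm,5pm) (5pm,1pm,4pm,4pm,1pm,2pm) (5pm,1pm,4pm,4pm,1pm,3pm) (5pm,1pm,4pm,4pm,1pm,5pm) (5pm,1pm,4pm,5pm,1pm,2pm) (5pm,1pm,4pm,5pm,1pm,3pm) (5pm,1pm,4pm,5pm,1pm,4pm) — 20.
Standup=3pm: (5pm,1pm,4pm,4pm,1pm,2pm) (5pm,1pm,4pm,4pm,1pm,3pm) (5pm,1pm,4pm,4pm,1pm,5pm) (5pm,1pm,4pm,5pm,1pm,2pm) (5pm,1pm,4pm,5pm,1pm,3pm) (5pm,1pm,4pm,5pm,1pm,4pm) — 6.
Summing: 20 + 6 = 26.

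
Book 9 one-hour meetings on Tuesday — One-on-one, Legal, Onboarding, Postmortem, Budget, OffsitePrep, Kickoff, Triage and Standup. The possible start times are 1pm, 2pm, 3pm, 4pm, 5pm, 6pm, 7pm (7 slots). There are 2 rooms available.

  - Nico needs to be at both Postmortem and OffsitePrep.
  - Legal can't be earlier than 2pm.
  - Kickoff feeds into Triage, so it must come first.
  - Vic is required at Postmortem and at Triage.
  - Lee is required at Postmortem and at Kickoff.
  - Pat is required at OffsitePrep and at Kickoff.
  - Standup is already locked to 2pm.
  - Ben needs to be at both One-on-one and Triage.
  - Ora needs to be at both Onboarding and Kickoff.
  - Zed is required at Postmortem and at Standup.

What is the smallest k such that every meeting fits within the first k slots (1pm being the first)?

The precedence chain requires at least 2 distinct slots.
With at most 2 per slot and 9 meetings, at least 5 slots are needed.
5 works (last occupied slot: 5pm): for example Postmortem in 4pm, Budget in 4pm, Triage in 3pm, Standup in 2pm, Kickoff in 1pm, Legal in 2pm, Onboarding in 3pm, OffsitePrep in 5pm, One-on-one in 1pm.

5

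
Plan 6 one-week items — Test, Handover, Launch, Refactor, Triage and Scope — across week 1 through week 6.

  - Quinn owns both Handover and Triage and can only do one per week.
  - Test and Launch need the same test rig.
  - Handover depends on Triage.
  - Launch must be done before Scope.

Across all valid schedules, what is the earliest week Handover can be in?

Precedence pushes Handover to at least week 2.
Handover at week 2 is achievable: Scope -> week 2, Triage -> week 1, Handover -> week 2, Test -> week 2, Launch -> week 1, Refactor -> week 1.

week 2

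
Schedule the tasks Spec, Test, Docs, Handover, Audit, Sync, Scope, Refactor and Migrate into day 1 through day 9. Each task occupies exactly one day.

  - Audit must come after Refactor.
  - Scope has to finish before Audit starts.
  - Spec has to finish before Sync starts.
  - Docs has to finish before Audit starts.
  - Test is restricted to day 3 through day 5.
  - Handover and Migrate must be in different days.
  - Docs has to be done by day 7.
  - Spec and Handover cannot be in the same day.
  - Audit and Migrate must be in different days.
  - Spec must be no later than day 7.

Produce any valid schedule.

Migrate in day 1, Audit in day 2, Scope in day 1, Sync in day 2, Refactor in day 1, Handover in day 2, Test in day 3, Docs in day 1, Spec in day 1

Checking: Scope(day 1) before Audit(day 2); Spec(day 1) before Sync(day 2); Docs(day 1) before Audit(day 2); Refactor(day 1) before Audit(day 2); Audit(day 2) != Migrate(day 1); Spec(day 1) != Handover(day 2); Handover(day 2) != Migrate(day 1); Spec=day 1 in [day 1,day 7]; Docs=day 1 in [day 1,day 7]; Test=day 3 in [day 3,day 5].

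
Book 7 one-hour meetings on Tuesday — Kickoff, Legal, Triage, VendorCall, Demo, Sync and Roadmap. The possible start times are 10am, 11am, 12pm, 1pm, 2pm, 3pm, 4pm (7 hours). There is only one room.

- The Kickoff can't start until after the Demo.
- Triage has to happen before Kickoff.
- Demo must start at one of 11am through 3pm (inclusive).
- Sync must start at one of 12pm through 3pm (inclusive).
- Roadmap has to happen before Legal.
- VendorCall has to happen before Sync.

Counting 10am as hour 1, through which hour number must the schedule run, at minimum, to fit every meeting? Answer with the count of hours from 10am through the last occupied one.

7

The precedence chain requires at least 2 distinct hours.
With at most 1 per hour and 7 meetings, at least 7 hours are needed.
Sync can't be placed before 12pm — that is hour 3 counting from 10am — so the schedule must run through at least 3 hours.
7 works (last occupied hour: 4pm): for example Legal=4pm, Demo=11am, Roadmap=3pm, Triage=1pm, Kickoff=2pm, Sync=12pm, VendorCall=10am.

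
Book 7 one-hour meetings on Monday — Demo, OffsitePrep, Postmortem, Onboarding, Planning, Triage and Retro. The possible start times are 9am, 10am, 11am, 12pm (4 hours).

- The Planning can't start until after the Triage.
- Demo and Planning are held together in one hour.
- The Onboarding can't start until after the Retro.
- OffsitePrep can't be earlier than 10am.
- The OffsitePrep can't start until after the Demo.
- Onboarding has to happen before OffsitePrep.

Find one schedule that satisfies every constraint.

Postmortem -> 9am, Retro -> 9am, Triage -> 9am, Demo -> 10am, OffsitePrep -> 11am, Planning -> 10am, Onboarding -> 10am

Checking: Demo(10am) before OffsitePrep(11am); Triage(9am) before Planning(10am); Onboarding(10am) before OffsitePrep(11am); Retro(9am) before Onboarding(10am); Demo = Planning = 10am; OffsitePrep=11am in [10am,12pm].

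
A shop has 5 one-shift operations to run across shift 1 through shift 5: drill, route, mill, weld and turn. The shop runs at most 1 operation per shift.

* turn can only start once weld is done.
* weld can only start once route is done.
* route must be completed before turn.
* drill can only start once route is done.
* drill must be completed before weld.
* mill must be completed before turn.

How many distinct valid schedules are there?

4

Enumerating: weld=shift 3; drill=shift 2; mill=shift 4; route=shift 1; turn=shift 5 | route=shift 1; turn=shift 5; mill=shift 3; weld=shift 4; drill=shift 2 | mill -> shift 2; route -> shift 1; turn -> shift 5; drill -> shift 3; weld -> shift 4 | mill=shift 1, drill=shift 3, route=shift 2, turn=shift 5, weld=shift 4.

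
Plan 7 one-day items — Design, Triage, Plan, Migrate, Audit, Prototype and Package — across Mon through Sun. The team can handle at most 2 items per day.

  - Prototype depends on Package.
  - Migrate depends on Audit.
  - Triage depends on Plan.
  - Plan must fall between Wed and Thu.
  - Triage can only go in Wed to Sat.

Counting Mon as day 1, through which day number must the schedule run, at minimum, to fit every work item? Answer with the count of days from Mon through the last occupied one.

The precedence chain requires at least 2 distinct days.
With at most 2 per day and 7 work items, at least 4 days are needed.
Propagating the time windows through the other constraints, Triage can't land before Thu — that is day 4 counting from Mon — so the schedule must run through at least 4 days.
4 works (last occupied day: Thu): for example Audit -> Mon; Migrate -> Tue; Plan -> Wed; Package -> Mon; Design -> Wed; Triage -> Thu; Prototype -> Tue.

4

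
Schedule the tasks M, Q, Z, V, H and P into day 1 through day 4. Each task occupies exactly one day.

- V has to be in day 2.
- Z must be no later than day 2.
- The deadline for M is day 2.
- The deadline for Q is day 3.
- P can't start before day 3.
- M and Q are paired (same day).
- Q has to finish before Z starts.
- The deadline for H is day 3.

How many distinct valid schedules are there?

6

Splitting on H: it can be day 1 (2), day 2 (2), day 3 (2). Listing each branch's schedules as (M, Q, Z, V, P) by day number:
H=day 1: (1,1,2,2,3) (1,1,2,2,4) — 2.
H=day 2: (1,1,2,2,3) (1,1,2,2,4) — 2.
H=day 3: (1,1,2,2,3) (1,1,2,2,4) — 2.
Summing: 2 + 2 + 2 = 6.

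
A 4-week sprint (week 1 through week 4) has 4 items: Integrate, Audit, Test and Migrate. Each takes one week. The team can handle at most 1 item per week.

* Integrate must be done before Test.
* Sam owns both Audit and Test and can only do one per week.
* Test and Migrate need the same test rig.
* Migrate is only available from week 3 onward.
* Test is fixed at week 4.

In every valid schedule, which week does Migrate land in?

week 3

Migrate's window is week 3–week 4.
Test is fixed at week 4, and Migrate can't share a week with Test.
So Migrate must be week 3.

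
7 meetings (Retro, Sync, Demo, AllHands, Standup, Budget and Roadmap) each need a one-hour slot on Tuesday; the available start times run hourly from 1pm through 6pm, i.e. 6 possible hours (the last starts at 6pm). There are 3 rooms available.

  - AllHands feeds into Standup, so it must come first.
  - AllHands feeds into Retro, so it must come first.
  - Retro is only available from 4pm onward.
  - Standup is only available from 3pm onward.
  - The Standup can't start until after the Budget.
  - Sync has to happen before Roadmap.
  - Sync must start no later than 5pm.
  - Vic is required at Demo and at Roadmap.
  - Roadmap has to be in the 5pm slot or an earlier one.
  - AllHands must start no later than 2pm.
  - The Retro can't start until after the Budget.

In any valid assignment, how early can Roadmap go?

2pm

Precedence pushes Roadmap to at least 2pm; Roadmap's own window allows nothing later than 5pm.
Roadmap at 2pm is achievable: Sync=1pm; Roadmap=2pm; Retro=4pm; Budget=1pm; Standup=3pm; Demo=3pm; AllHands=1pm.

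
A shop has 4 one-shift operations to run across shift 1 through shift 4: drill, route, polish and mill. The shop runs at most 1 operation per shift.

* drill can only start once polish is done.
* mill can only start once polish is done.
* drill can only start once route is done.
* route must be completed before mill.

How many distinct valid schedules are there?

Enumerating: route in shift 1, polish in shift 2, mill in shift 4, drill in shift 3 | drill -> shift 3; mill -> shift 4; polish -> shift 1; route -> shift 2 | drill in shift 4; polish in shift 2; route in shift 1; mill in shift 3 | mill in shift 3, polish in shift 1, drill in shift 4, route in shift 2.

4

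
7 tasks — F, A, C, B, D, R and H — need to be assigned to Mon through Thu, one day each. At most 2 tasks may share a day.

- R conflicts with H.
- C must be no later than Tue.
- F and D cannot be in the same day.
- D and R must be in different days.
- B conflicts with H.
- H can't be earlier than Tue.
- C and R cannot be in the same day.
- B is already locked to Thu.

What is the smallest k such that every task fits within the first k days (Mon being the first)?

With at most 2 per day and 7 tasks, at least 4 days are needed.
B can't be placed before Thu — that is day 4 counting from Mon — so the schedule must run through at least 4 days.
4 works (last occupied day: Thu): for example R=Thu, A=Tue, C=Mon, H=Tue, F=Mon, B=Thu, D=Wed.

4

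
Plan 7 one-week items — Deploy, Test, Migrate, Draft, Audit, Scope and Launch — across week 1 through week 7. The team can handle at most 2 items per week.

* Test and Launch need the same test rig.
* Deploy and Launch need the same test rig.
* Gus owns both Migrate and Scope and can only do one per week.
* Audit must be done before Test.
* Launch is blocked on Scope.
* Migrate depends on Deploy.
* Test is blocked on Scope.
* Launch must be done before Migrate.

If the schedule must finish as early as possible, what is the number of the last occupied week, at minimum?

The precedence chain requires at least 3 distinct weeks.
With at most 2 per week and 7 tasks, at least 4 weeks are needed.
4 works (last occupied week: week 4): for example Launch -> week 3, Scope -> week 1, Test -> week 2, Draft -> week 3, Migrate -> week 4, Deploy -> week 2, Audit -> week 1.

4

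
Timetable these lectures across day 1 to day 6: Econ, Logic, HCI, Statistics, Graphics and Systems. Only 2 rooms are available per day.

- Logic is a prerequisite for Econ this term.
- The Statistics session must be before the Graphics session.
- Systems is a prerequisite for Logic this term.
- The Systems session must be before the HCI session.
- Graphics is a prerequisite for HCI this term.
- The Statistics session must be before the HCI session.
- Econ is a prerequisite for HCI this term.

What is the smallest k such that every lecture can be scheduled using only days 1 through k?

4 days

The precedence chain requires at least 4 distinct days.
With at most 2 per day and 6 lectures, at least 3 days are needed.
4 works (last occupied day: day 4): for example Statistics in day 1; Logic in day 2; Graphics in day 2; Systems in day 1; Econ in day 3; HCI in day 4.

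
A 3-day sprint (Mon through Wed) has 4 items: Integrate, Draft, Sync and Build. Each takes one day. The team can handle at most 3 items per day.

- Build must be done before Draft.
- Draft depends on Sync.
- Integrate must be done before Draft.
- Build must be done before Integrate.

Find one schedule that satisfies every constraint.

Integrate in Tue; Build in Mon; Sync in Mon; Draft in Wed

Checking: Sync(Mon) before Draft(Wed); Integrate(Tue) before Draft(Wed); Build(Mon) before Integrate(Tue); Build(Mon) before Draft(Wed); max 2 per day (cap 3).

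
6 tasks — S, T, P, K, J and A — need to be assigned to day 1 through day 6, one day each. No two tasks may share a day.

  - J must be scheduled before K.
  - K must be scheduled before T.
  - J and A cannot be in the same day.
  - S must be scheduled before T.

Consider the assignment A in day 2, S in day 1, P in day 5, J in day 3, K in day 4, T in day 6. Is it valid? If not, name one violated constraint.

Yes

J and A cannot be in the same day — holds.
No two tasks may share a day — holds.
S must be scheduled before T — holds.
K must be scheduled before T — holds.
J must be scheduled before K — holds.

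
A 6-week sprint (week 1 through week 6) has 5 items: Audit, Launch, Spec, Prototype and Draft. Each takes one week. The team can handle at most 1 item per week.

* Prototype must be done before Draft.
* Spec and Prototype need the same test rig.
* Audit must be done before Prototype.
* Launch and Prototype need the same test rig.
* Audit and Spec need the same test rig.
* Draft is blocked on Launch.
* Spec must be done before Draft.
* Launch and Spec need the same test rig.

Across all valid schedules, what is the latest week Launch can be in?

week 5

Downstream work caps Launch at week 5.
Launch at week 5 is achievable: Launch=week 5, Draft=week 6, Prototype=week 2, Spec=week 3, Audit=week 1.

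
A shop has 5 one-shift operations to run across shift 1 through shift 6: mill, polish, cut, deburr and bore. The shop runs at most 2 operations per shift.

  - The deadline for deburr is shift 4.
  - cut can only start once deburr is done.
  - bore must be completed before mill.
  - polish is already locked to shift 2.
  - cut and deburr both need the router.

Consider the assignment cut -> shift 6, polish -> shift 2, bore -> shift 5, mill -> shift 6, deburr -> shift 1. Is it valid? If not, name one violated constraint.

bore must be completed before mill — holds.
The shop runs at most 2 operations per shift — holds.
cut can only start once deburr is done — holds.
cut and deburr both need the router — holds.
polish is already locked to shift 2 — holds.
The deadline for deburr is shift 4 — holds.

Yes, all constraints hold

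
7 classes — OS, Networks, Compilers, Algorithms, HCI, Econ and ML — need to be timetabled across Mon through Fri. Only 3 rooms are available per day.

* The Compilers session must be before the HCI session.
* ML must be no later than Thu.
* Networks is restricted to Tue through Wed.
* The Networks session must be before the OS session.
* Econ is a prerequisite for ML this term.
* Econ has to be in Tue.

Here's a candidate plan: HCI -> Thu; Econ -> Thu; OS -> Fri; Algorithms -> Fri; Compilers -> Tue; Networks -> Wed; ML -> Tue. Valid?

ML must be no later than Thu — holds.
Only 3 rooms are available per day — holds.
The Networks session must be before the OS session — holds.
Networks is restricted to Tue through Wed — holds.
Econ has to be in Tue — violated.
The Compilers session must be before the HCI session — holds.
Econ is a prerequisite for ML this term — violated.

No — it violates: Econ is a prerequisite for ML this term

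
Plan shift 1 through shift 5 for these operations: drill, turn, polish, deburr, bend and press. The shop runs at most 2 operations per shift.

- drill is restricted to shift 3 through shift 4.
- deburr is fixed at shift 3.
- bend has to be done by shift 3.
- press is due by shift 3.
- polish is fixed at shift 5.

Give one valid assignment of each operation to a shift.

press=shift 1; bend=shift 1; drill=shift 3; deburr=shift 3; turn=shift 2; polish=shift 5

Checking: bend=shift 1 in [shift 1,shift 3]; press=shift 1 in [shift 1,shift 3]; polish=shift 5 in [shift 5,shift 5]; drill=shift 3 in [shift 3,shift 4]; deburr=shift 3 in [shift 3,shift 3]; max 2 per shift (cap 2).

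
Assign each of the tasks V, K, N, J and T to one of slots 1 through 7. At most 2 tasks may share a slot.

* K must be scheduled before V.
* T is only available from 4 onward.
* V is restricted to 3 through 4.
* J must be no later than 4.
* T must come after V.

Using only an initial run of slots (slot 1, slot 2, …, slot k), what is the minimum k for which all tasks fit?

4 slots

The precedence chain requires at least 3 distinct slots.
With at most 2 per slot and 5 tasks, at least 3 slots are needed.
T can't be placed before 4, so the schedule must run through at least slot 4.
4 works (last occupied slot: 4): for example N in 1; T in 4; V in 3; K in 1; J in 2.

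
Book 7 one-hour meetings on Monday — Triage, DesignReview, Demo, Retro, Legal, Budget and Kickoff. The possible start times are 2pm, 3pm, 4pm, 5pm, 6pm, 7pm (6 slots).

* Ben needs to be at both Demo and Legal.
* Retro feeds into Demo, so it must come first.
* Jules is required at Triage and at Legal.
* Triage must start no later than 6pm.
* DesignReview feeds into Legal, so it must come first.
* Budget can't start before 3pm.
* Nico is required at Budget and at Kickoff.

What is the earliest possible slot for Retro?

2pm

Downstream work caps Retro at 6pm.
Retro at 2pm is achievable: DesignReview in 2pm, Retro in 2pm, Demo in 3pm, Budget in 3pm, Kickoff in 2pm, Triage in 2pm, Legal in 4pm.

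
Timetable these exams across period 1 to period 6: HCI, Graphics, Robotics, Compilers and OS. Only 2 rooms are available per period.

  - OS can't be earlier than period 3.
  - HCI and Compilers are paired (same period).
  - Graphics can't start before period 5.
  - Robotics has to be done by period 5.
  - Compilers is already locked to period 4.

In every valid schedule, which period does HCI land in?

HCI must be in the same period as Compilers, which can't be before period 4, so HCI is at least period 4; HCI must be in the same period as Compilers, which can't be after period 4, so HCI is at most period 4.
So HCI is pinned to period 4.

period 4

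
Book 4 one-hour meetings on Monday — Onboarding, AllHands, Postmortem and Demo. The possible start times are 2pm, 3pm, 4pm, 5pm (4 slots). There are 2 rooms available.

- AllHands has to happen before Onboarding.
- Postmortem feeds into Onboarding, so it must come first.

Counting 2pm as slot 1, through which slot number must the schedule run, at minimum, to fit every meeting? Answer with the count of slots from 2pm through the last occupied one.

2

The precedence chain requires at least 2 distinct slots.
With at most 2 per slot and 4 meetings, at least 2 slots are needed.
2 works (last occupied slot: 3pm): for example Onboarding in 3pm; Demo in 3pm; AllHands in 2pm; Postmortem in 2pm.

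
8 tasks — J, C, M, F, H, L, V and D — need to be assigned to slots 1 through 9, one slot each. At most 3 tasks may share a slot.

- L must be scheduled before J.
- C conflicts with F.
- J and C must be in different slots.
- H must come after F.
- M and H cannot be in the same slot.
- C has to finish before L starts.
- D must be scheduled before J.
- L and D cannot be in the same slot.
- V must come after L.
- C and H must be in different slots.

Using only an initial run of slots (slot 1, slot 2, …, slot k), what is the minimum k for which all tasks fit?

The precedence chain requires at least 3 distinct slots.
With at most 3 per slot and 8 tasks, at least 3 slots are needed.
3 works (last occupied slot: 3): for example C -> 1; V -> 3; H -> 3; D -> 1; L -> 2; F -> 2; M -> 1; J -> 3.

3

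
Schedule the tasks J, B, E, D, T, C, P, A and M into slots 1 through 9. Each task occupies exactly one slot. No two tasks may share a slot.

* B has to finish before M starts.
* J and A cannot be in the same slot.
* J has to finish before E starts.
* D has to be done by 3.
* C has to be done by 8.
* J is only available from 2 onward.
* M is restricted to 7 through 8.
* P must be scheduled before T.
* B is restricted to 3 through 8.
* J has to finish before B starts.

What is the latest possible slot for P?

8

Downstream work caps P at 8.
P at 8 is achievable: E in 5; A in 6; P in 8; T in 9; D in 1; M in 7; J in 2; C in 4; B in 3.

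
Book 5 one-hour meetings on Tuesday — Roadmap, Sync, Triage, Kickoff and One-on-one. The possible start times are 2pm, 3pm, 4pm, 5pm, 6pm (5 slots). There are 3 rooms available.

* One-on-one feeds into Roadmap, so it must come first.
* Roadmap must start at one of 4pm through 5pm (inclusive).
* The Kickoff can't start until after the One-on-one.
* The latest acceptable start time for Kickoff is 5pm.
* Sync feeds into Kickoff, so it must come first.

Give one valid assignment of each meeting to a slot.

One-on-one -> 2pm; Kickoff -> 3pm; Roadmap -> 4pm; Sync -> 2pm; Triage -> 2pm

Checking: One-on-one(2pm) before Roadmap(4pm); Sync(2pm) before Kickoff(3pm); One-on-one(2pm) before Kickoff(3pm); Kickoff=3pm in [2pm,5pm]; Roadmap=4pm in [4pm,5pm]; max 3 per slot (cap 3).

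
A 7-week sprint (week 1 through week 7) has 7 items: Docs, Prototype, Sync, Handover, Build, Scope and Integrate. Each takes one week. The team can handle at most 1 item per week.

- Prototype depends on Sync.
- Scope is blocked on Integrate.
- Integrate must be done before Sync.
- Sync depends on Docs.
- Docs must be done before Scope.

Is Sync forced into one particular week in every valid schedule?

No

Sync can be week 3 (e.g. Handover -> week 6; Prototype -> week 5; Build -> week 7; Sync -> week 3; Docs -> week 1; Integrate -> week 2; Scope -> week 4) or week 4 (e.g. Scope -> week 3, Build -> week 7, Docs -> week 1, Integrate -> week 2, Sync -> week 4, Handover -> week 6, Prototype -> week 5).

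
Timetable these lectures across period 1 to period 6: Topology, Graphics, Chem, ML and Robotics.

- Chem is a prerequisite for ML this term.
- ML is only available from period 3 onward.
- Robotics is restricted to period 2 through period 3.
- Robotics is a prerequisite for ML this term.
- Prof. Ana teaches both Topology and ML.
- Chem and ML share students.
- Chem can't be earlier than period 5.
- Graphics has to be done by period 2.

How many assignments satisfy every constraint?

Splitting on Topology: it can be period 1 (4), period 2 (4), period 3 (4), period 4 (4), period 5 (4). Listing each branch's schedules as (Graphics, Chem, ML, Robotics) by period number:
Topology=period 1: (1,5,6,2) (1,5,6,3) (2,5,6,2) (2,5,6,3) — 4.
Topology=period 2: (1,5,6,2) (1,5,6,3) (2,5,6,2) (2,5,6,3) — 4.
Topology=period 3: (1,5,6,2) (1,5,6,3) (2,5,6,2) (2,5,6,3) — 4.
Topology=period 4: (1,5,6,2) (1,5,6,3) (2,5,6,2) (2,5,6,3) — 4.
Topology=period 5: (1,5,6,2) (1,5,6,3) (2,5,6,2) (2,5,6,3) — 4.
Summing: 4 + 4 + 4 + 4 + 4 = 20.

20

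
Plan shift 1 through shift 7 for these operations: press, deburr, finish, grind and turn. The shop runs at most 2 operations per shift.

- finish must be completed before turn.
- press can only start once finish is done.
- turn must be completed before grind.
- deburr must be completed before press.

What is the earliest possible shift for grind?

shift 3

Precedence pushes grind to at least shift 3.
grind at shift 3 is achievable: turn in shift 2; deburr in shift 1; finish in shift 1; grind in shift 3; press in shift 2.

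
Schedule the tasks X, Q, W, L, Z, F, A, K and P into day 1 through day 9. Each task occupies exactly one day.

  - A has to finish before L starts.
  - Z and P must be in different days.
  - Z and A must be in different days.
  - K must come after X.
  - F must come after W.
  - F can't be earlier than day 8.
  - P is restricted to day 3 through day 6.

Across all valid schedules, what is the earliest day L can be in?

day 2

Precedence pushes L to at least day 2.
L at day 2 is achievable: Z -> day 2; X -> day 1; Q -> day 1; F -> day 8; A -> day 1; W -> day 1; P -> day 3; K -> day 2; L -> day 2.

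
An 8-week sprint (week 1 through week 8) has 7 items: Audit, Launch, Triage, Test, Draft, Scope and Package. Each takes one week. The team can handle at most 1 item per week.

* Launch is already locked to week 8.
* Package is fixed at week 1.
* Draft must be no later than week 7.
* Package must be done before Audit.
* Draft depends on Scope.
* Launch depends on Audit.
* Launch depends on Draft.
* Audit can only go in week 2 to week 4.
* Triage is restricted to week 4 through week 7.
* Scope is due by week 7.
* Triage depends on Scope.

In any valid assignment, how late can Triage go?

Triage is available from week 4; Triage's own window allows nothing later than week 7.
Triage at week 7 is achievable: Test in week 5; Scope in week 3; Audit in week 2; Launch in week 8; Triage in week 7; Package in week 1; Draft in week 4.

week 7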